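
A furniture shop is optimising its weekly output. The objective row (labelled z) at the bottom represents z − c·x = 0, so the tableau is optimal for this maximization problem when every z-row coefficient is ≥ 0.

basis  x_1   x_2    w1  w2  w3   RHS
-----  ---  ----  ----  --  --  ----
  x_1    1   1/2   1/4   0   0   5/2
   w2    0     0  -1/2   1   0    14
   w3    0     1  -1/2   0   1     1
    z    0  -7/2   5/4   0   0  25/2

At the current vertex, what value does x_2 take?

x_2 is not in the basis, so in the current basic feasible solution x_2 = 0.

0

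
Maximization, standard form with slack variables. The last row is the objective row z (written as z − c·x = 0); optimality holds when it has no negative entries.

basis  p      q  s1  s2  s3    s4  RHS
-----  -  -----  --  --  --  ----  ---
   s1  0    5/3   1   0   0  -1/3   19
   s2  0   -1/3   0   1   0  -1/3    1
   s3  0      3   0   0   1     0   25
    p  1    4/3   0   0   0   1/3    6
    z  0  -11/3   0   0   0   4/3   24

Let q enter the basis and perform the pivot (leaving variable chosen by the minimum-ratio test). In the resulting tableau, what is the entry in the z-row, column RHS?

81/2

Ratio test on column q — row 1: 19/(5/3) = 57/5; row 2: entry -1/3 ≤ 0; row 3: 25/3 = 25/3; row 4: 6/(4/3) = 9/2. Minimum is 9/2 at row 4 (p leaves); pivot element 4/3.
Divide row 4 by 4/3; eliminate column q from the other rows.
z-row update in column RHS: 24 − (-11/3)·(9/2) = 81/2.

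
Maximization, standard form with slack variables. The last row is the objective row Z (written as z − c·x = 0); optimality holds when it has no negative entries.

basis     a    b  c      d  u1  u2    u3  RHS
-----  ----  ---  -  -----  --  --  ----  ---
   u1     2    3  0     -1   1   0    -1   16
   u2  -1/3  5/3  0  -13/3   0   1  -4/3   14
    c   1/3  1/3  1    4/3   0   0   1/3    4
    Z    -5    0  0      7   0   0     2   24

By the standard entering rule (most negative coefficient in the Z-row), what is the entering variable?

Negative Z-row entries: a: -5.
The most negative is -5 in column a, so a enters.

a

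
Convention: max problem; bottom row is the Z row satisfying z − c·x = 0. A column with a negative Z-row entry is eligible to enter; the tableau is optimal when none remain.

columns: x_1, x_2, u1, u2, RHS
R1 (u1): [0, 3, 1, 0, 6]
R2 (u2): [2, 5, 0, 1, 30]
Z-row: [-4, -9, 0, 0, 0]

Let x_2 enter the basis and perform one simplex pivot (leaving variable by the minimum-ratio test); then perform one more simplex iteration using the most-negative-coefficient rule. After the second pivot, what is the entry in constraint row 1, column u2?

Ratio test on column x_2 — row 1: 6/3 = 2; row 2: 30/5 = 6. Minimum is 2 at row 1 (u1 leaves); pivot element 3.
Divide row 1 by 3; eliminate column x_2 from the other rows.
Second iteration: most negative Z-row entry is -4 in column x_1, so x_1 enters.
Ratio test on column x_1 — row 1: entry 0 ≤ 0; row 2: 20/2 = 10. Minimum is 10 at row 2 (u2 leaves); pivot element 2.
Divide row 2 by 2; eliminate column x_1 from the other rows.
After both pivots, the entry at constraint row 1, column u2 is 0.

0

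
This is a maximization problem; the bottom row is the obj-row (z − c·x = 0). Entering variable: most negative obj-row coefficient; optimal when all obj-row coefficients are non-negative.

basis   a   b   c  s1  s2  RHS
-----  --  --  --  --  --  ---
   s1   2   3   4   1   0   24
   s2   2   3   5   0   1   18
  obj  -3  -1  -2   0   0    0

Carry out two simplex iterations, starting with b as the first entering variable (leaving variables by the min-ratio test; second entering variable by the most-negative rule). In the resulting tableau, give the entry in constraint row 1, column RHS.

Ratio test on column b — row 1: 24/3 = 8; row 2: 18/3 = 6. Minimum is 6 at row 2 (s2 leaves); pivot element 3.
Divide row 2 by 3; eliminate column b from the other rows.
Second iteration: most negative obj-row entry is -7/3 in column a, so a enters.
Ratio test on column a — row 1: entry 0 ≤ 0; row 2: 6/(2/3) = 9. Minimum is 9 at row 2 (b leaves); pivot element 2/3.
Divide row 2 by 2/3; eliminate column a from the other rows.
After both pivots, the entry at constraint row 1, column RHS is 6.

6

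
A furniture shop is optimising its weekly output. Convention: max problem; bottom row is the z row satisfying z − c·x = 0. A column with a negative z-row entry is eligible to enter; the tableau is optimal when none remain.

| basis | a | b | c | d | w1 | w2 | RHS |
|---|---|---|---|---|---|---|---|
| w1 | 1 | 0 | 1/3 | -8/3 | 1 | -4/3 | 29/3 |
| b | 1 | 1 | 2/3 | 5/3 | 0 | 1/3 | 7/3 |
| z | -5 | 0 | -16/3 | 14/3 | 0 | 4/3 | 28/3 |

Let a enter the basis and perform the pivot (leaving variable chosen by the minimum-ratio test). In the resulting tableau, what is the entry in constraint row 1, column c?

-1/3

Ratio test on column a — row 1: (29/3)/1 = 29/3; row 2: (7/3)/1 = 7/3. Minimum is 7/3 at row 2 (b leaves); pivot element 1.
Divide row 2 by 1; eliminate column a from the other rows.
Row 1 update in column c: 1/3 − 1·(2/3) = -1/3.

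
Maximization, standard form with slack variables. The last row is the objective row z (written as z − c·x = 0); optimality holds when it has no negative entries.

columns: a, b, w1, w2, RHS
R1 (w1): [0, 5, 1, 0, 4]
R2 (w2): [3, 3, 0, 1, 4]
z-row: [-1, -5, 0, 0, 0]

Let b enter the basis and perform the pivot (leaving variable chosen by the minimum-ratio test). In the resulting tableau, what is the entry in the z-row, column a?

Ratio test on column b — row 1: 4/5 = 4/5; row 2: 4/3 = 4/3. Minimum is 4/5 at row 1 (w1 leaves); pivot element 5.
Divide row 1 by 5; eliminate column b from the other rows.
z-row update in column a: -1 − (-5)·0 = -1.

-1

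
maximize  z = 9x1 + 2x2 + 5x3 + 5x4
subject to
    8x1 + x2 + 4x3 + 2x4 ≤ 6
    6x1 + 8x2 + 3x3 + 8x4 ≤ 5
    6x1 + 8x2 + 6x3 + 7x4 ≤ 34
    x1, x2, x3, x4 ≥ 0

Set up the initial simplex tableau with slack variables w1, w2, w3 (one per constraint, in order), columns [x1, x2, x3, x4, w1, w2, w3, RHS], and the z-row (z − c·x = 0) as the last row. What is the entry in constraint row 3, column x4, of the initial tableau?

7

Constraint 3 has coefficient 7 on x4.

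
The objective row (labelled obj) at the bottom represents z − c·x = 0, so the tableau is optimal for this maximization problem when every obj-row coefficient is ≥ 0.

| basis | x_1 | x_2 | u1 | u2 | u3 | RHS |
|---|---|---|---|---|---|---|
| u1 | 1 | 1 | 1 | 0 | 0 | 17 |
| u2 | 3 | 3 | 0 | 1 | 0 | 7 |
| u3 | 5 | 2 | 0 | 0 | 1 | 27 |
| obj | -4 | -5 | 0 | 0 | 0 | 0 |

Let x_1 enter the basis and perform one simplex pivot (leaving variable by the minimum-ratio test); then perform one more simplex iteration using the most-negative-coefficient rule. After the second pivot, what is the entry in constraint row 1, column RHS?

44/3

Ratio test on column x_1 — row 1: 17/1 = 17; row 2: 7/3 = 7/3; row 3: 27/5 = 27/5. Minimum is 7/3 at row 2 (u2 leaves); pivot element 3.
Divide row 2 by 3; eliminate column x_1 from the other rows.
Second iteration: most negative obj-row entry is -1 in column x_2, so x_2 enters.
Ratio test on column x_2 — row 1: entry 0 ≤ 0; row 2: (7/3)/1 = 7/3; row 3: entry -3 ≤ 0. Minimum is 7/3 at row 2 (x_1 leaves); pivot element 1.
Divide row 2 by 1; eliminate column x_2 from the other rows.
After both pivots, the entry at constraint row 1, column RHS is 44/3.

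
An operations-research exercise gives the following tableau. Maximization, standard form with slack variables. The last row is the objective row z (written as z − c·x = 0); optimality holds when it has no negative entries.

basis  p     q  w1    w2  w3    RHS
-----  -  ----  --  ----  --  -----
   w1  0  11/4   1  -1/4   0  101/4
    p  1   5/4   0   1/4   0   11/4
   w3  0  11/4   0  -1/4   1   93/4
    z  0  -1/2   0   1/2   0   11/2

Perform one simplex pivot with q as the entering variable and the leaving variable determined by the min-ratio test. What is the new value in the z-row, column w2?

3/5

Ratio test on column q — row 1: (101/4)/(11/4) = 101/11; row 2: (11/4)/(5/4) = 11/5; row 3: (93/4)/(11/4) = 93/11. Minimum is 11/5 at row 2 (p leaves); pivot element 5/4.
Divide row 2 by 5/4; eliminate column q from the other rows.
z-row update in column w2: 1/2 − (-1/2)·(1/5) = 3/5.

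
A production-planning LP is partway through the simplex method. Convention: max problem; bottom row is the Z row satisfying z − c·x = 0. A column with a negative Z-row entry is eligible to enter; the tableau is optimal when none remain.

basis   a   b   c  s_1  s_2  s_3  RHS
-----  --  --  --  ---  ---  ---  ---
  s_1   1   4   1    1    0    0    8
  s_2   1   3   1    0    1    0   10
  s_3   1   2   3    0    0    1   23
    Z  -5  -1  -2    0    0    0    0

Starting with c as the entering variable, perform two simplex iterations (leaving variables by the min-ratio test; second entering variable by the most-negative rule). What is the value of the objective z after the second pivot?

35/2

Ratio test on column c — row 1: 8/1 = 8; row 2: 10/1 = 10; row 3: 23/3 = 23/3. Minimum is 23/3 at row 3 (s_3 leaves); pivot element 3.
Pivot on row 3; the Z-row RHS becomes 0 − (-2)·(23/3) = 46/3.
Next entering variable (most negative Z-row entry -13/3): a.
Ratio test on column a — row 1: (1/3)/(2/3) = 1/2; row 2: (7/3)/(2/3) = 7/2; row 3: (23/3)/(1/3) = 23. Minimum is 1/2 at row 1 (s_1 leaves); pivot element 2/3.
After the second pivot the Z-row RHS is 46/3 − (-13/3)·(1/2) = 35/2.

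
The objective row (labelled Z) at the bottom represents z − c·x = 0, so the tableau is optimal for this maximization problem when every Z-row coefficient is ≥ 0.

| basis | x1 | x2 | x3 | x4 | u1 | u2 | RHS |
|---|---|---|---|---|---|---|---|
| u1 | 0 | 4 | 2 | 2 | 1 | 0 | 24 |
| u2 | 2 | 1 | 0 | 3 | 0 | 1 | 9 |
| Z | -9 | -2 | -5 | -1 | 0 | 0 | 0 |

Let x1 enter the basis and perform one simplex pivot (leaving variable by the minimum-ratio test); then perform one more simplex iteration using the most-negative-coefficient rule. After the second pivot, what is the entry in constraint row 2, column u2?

1/2

Ratio test on column x1 — row 1: entry 0 ≤ 0; row 2: 9/2 = 9/2. Minimum is 9/2 at row 2 (u2 leaves); pivot element 2.
Divide row 2 by 2; eliminate column x1 from the other rows.
Second iteration: most negative Z-row entry is -5 in column x3, so x3 enters.
Ratio test on column x3 — row 1: 24/2 = 12; row 2: entry 0 ≤ 0. Minimum is 12 at row 1 (u1 leaves); pivot element 2.
Divide row 1 by 2; eliminate column x3 from the other rows.
After both pivots, the entry at constraint row 2, column u2 is 1/2.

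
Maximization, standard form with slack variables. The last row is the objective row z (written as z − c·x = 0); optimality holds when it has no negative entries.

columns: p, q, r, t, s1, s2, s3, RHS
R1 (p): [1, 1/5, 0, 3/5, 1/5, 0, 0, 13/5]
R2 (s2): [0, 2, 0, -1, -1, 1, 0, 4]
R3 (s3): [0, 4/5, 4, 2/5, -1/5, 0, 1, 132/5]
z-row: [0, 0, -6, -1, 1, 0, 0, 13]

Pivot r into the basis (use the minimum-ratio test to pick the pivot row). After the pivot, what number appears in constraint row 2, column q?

2

Ratio test on column r — row 1: entry 0 ≤ 0; row 2: entry 0 ≤ 0; row 3: (132/5)/4 = 33/5. Minimum is 33/5 at row 3 (s3 leaves); pivot element 4.
Divide row 3 by 4; eliminate column r from the other rows.
Row 2 update in column q: 2 − 0·(1/5) = 2.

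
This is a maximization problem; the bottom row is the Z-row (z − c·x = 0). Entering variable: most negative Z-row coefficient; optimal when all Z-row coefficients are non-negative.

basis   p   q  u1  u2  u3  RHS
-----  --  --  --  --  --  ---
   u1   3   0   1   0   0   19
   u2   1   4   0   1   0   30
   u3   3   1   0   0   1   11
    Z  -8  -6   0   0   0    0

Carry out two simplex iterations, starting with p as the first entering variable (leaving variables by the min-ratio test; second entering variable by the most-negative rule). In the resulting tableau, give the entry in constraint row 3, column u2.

-1/11

Ratio test on column p — row 1: 19/3 = 19/3; row 2: 30/1 = 30; row 3: 11/3 = 11/3. Minimum is 11/3 at row 3 (u3 leaves); pivot element 3.
Divide row 3 by 3; eliminate column p from the other rows.
Second iteration: most negative Z-row entry is -10/3 in column q, so q enters.
Ratio test on column q — row 1: entry -1 ≤ 0; row 2: (79/3)/(11/3) = 79/11; row 3: (11/3)/(1/3) = 11. Minimum is 79/11 at row 2 (u2 leaves); pivot element 11/3.
Divide row 2 by 11/3; eliminate column q from the other rows.
After both pivots, the entry at constraint row 3, column u2 is -1/11.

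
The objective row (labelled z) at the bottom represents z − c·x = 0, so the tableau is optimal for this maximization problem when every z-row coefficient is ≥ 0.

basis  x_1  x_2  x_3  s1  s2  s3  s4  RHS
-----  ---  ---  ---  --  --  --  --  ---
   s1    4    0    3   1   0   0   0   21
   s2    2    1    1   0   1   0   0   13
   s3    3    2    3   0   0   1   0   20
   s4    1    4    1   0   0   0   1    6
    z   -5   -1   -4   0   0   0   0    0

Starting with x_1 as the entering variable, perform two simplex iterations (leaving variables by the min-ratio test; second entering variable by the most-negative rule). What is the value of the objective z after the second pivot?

423/16

Ratio test on column x_1 — row 1: 21/4 = 21/4; row 2: 13/2 = 13/2; row 3: 20/3 = 20/3; row 4: 6/1 = 6. Minimum is 21/4 at row 1 (s1 leaves); pivot element 4.
Pivot on row 1; the z-row RHS becomes 0 − (-5)·(21/4) = 105/4.
Next entering variable (most negative z-row entry -1): x_2.
Ratio test on column x_2 — row 1: entry 0 ≤ 0; row 2: (5/2)/1 = 5/2; row 3: (17/4)/2 = 17/8; row 4: (3/4)/4 = 3/16. Minimum is 3/16 at row 4 (s4 leaves); pivot element 4.
After the second pivot the z-row RHS is 105/4 − (-1)·(3/16) = 423/16.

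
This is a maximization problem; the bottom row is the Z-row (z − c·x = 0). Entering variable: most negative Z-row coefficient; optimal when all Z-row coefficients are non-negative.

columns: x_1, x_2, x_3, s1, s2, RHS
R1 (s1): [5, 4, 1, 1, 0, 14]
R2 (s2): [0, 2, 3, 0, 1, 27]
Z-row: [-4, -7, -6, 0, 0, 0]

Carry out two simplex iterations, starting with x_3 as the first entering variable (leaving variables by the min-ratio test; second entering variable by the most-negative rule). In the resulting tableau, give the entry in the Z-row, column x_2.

Ratio test on column x_3 — row 1: 14/1 = 14; row 2: 27/3 = 9. Minimum is 9 at row 2 (s2 leaves); pivot element 3.
Divide row 2 by 3; eliminate column x_3 from the other rows.
Second iteration: most negative Z-row entry is -4 in column x_1, so x_1 enters.
Ratio test on column x_1 — row 1: 5/5 = 1; row 2: entry 0 ≤ 0. Minimum is 1 at row 1 (s1 leaves); pivot element 5.
Divide row 1 by 5; eliminate column x_1 from the other rows.
After both pivots, the entry at the Z-row, column x_2 is -1/3.

-1/3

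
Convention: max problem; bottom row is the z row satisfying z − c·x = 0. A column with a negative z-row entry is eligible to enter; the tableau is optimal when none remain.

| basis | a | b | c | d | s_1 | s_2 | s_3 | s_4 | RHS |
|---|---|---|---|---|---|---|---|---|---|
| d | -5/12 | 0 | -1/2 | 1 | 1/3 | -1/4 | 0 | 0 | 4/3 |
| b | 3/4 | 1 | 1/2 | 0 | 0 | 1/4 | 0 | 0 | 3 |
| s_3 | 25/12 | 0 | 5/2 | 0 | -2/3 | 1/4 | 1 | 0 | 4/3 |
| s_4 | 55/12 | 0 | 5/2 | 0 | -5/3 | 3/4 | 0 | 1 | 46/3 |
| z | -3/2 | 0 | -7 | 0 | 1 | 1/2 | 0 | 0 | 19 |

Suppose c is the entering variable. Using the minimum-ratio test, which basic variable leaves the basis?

s_3

Column c entries and ratios — d: -1/2 ≤ 0, skip; b: 3/(1/2) = 6; s_3: (4/3)/(5/2) = 8/15; s_4: (46/3)/(5/2) = 92/15.
Smallest ratio is 8/15 in the row of s_3, so s_3 leaves.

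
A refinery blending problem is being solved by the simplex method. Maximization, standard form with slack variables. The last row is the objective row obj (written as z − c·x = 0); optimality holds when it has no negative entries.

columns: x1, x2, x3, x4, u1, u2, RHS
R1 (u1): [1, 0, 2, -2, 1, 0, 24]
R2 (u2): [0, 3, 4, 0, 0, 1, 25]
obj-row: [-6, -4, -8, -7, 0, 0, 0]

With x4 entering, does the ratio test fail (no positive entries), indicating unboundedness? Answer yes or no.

yes

Every constraint-row entry in column x4 is ≤ 0, so increasing x4 is unbounded.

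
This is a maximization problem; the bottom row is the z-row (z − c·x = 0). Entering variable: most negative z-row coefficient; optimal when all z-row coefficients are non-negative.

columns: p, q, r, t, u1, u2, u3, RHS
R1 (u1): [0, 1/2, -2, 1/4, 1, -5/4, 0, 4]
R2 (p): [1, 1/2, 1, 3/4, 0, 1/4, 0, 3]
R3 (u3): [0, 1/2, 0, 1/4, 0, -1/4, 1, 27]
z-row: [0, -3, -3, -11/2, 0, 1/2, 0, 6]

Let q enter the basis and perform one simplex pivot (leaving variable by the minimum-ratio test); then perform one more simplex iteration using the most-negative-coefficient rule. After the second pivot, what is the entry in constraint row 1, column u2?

Ratio test on column q — row 1: 4/(1/2) = 8; row 2: 3/(1/2) = 6; row 3: 27/(1/2) = 54. Minimum is 6 at row 2 (p leaves); pivot element 1/2.
Divide row 2 by 1/2; eliminate column q from the other rows.
Second iteration: most negative z-row entry is -1 in column t, so t enters.
Ratio test on column t — row 1: entry -1/2 ≤ 0; row 2: 6/(3/2) = 4; row 3: entry -1/2 ≤ 0. Minimum is 4 at row 2 (q leaves); pivot element 3/2.
Divide row 2 by 3/2; eliminate column t from the other rows.
After both pivots, the entry at constraint row 1, column u2 is -4/3.

-4/3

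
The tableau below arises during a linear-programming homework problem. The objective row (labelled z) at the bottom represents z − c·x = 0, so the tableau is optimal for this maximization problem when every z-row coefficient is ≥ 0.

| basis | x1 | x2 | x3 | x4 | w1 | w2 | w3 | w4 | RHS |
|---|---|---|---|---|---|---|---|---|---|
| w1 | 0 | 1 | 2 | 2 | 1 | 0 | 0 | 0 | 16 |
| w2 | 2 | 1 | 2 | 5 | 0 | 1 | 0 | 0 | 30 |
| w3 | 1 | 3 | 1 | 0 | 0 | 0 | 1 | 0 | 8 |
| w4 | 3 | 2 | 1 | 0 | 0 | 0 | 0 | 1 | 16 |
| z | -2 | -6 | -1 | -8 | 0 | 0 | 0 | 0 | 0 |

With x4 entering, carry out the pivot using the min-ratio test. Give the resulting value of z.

Ratio test on column x4 — row 1: 16/2 = 8; row 2: 30/5 = 6; row 3: entry 0 ≤ 0; row 4: entry 0 ≤ 0. Minimum is 6 at row 2 (w2 leaves); pivot element 5.
Pivot on row 2; the z-row RHS becomes 0 − (-8)·6 = 48.

48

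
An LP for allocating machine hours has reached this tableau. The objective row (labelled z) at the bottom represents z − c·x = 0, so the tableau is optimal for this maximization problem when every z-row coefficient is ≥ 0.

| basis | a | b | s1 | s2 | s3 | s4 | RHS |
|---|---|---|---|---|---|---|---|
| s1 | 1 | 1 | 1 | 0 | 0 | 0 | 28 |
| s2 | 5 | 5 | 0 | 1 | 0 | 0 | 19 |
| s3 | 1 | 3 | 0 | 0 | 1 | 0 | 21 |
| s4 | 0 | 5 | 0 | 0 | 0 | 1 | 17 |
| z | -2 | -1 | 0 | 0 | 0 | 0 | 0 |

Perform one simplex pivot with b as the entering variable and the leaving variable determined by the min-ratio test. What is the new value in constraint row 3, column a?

1

Ratio test on column b — row 1: 28/1 = 28; row 2: 19/5 = 19/5; row 3: 21/3 = 7; row 4: 17/5 = 17/5. Minimum is 17/5 at row 4 (s4 leaves); pivot element 5.
Divide row 4 by 5; eliminate column b from the other rows.
Row 3 update in column a: 1 − 3·0 = 1.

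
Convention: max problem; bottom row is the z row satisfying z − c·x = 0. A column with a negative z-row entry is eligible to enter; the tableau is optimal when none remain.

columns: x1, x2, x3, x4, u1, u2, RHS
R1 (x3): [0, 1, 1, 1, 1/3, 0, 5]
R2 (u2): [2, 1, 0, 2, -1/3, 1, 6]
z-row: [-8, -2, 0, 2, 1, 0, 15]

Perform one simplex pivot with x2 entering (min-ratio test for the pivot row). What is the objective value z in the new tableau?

Ratio test on column x2 — row 1: 5/1 = 5; row 2: 6/1 = 6. Minimum is 5 at row 1 (x3 leaves); pivot element 1.
Pivot on row 1; the z-row RHS becomes 15 − (-2)·5 = 25.

25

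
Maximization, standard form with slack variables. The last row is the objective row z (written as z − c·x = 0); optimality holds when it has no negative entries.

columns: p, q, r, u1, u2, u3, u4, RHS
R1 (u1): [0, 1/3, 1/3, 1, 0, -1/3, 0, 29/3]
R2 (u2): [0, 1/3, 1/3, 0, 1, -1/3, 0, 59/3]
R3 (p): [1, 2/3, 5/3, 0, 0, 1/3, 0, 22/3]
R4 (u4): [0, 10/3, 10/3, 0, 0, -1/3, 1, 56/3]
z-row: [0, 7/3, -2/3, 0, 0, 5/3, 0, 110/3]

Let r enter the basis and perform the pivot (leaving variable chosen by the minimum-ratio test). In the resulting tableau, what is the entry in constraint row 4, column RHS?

Ratio test on column r — row 1: (29/3)/(1/3) = 29; row 2: (59/3)/(1/3) = 59; row 3: (22/3)/(5/3) = 22/5; row 4: (56/3)/(10/3) = 28/5. Minimum is 22/5 at row 3 (p leaves); pivot element 5/3.
Divide row 3 by 5/3; eliminate column r from the other rows.
Row 4 update in column RHS: 56/3 − (10/3)·(22/5) = 4.

4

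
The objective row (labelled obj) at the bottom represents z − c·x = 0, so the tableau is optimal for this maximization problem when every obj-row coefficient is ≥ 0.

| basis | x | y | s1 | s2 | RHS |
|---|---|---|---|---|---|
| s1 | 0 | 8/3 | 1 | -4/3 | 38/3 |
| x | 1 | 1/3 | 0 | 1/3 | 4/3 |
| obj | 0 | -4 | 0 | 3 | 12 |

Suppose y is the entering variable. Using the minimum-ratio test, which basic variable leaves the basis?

x

Column y entries and ratios — s1: (38/3)/(8/3) = 19/4; x: (4/3)/(1/3) = 4.
Smallest ratio is 4 in the row of x, so x leaves.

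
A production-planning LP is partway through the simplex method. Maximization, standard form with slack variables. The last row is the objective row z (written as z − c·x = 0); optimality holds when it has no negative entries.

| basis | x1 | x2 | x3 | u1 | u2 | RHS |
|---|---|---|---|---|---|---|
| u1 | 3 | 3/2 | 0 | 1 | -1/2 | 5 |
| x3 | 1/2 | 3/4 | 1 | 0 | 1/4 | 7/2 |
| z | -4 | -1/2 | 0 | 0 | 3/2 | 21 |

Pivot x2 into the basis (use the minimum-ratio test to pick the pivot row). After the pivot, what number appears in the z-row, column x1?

Ratio test on column x2 — row 1: 5/(3/2) = 10/3; row 2: (7/2)/(3/4) = 14/3. Minimum is 10/3 at row 1 (u1 leaves); pivot element 3/2.
Divide row 1 by 3/2; eliminate column x2 from the other rows.
z-row update in column x1: -4 − (-1/2)·2 = -3.

-3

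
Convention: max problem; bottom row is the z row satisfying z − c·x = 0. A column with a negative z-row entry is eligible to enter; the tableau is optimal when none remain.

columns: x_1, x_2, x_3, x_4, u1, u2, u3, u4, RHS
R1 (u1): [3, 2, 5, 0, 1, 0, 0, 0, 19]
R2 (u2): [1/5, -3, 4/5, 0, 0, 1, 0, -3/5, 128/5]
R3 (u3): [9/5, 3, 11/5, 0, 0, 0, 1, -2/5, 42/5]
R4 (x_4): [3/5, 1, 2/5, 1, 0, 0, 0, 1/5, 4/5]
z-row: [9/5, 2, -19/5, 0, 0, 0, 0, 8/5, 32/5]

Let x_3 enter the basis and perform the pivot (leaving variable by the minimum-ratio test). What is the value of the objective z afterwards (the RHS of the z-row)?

Ratio test on column x_3 — row 1: 19/5 = 19/5; row 2: (128/5)/(4/5) = 32; row 3: (42/5)/(11/5) = 42/11; row 4: (4/5)/(2/5) = 2. Minimum is 2 at row 4 (x_4 leaves); pivot element 2/5.
Pivot on row 4; the z-row RHS becomes 32/5 − (-19/5)·2 = 14.

14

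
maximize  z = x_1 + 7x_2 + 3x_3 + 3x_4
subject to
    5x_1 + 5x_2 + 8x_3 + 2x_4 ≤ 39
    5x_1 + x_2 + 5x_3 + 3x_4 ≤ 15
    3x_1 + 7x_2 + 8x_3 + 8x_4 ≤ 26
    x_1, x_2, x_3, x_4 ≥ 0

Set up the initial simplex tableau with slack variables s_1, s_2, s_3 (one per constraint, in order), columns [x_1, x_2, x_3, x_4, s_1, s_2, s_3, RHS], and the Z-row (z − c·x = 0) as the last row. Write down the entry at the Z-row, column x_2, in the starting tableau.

-7

The Z-row carries the negated objective coefficients: the x_2 entry is -7.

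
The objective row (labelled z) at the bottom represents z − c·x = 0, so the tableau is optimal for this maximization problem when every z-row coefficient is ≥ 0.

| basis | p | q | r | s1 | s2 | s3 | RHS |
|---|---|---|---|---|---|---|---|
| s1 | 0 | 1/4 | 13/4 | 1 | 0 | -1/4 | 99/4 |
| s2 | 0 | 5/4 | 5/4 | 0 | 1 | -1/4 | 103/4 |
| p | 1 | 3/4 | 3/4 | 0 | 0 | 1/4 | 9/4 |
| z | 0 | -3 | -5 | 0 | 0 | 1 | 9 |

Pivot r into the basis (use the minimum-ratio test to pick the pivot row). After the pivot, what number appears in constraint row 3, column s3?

Ratio test on column r — row 1: (99/4)/(13/4) = 99/13; row 2: (103/4)/(5/4) = 103/5; row 3: (9/4)/(3/4) = 3. Minimum is 3 at row 3 (p leaves); pivot element 3/4.
Divide row 3 by 3/4; eliminate column r from the other rows.
In the new row 3, the s3 entry is the old entry divided by the pivot: (1/4)/(3/4) = 1/3.

1/3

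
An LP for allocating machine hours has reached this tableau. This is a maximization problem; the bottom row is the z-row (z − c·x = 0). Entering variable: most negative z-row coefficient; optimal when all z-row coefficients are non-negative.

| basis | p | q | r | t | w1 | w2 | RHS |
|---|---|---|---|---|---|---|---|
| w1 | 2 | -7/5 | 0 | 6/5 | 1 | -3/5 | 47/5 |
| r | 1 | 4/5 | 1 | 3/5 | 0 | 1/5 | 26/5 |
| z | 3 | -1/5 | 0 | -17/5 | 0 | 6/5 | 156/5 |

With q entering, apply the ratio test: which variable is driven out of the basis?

Column q entries and ratios — w1: -7/5 ≤ 0, skip; r: (26/5)/(4/5) = 13/2.
Smallest ratio is 13/2 in the row of r, so r leaves.

r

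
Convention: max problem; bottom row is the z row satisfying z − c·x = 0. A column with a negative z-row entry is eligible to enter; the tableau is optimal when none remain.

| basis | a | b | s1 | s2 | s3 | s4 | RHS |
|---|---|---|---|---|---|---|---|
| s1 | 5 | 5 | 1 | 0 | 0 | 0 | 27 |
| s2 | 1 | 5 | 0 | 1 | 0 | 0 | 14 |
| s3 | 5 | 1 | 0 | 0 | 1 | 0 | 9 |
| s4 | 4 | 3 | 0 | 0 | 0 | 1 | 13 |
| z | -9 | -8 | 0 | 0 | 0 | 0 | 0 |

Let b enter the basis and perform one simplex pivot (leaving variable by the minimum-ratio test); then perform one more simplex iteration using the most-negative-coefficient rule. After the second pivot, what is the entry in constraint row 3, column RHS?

Ratio test on column b — row 1: 27/5 = 27/5; row 2: 14/5 = 14/5; row 3: 9/1 = 9; row 4: 13/3 = 13/3. Minimum is 14/5 at row 2 (s2 leaves); pivot element 5.
Divide row 2 by 5; eliminate column b from the other rows.
Second iteration: most negative z-row entry is -37/5 in column a, so a enters.
Ratio test on column a — row 1: 13/4 = 13/4; row 2: (14/5)/(1/5) = 14; row 3: (31/5)/(24/5) = 31/24; row 4: (23/5)/(17/5) = 23/17. Minimum is 31/24 at row 3 (s3 leaves); pivot element 24/5.
Divide row 3 by 24/5; eliminate column a from the other rows.
After both pivots, the entry at constraint row 3, column RHS is 31/24.

31/24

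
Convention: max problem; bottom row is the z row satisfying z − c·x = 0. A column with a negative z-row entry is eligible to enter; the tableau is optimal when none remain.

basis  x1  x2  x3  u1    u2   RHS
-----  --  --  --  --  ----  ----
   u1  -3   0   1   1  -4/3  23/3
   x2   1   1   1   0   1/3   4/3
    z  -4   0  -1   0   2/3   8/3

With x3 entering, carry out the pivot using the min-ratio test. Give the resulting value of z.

4

Ratio test on column x3 — row 1: (23/3)/1 = 23/3; row 2: (4/3)/1 = 4/3. Minimum is 4/3 at row 2 (x2 leaves); pivot element 1.
Pivot on row 2; the z-row RHS becomes 8/3 − (-1)·(4/3) = 4.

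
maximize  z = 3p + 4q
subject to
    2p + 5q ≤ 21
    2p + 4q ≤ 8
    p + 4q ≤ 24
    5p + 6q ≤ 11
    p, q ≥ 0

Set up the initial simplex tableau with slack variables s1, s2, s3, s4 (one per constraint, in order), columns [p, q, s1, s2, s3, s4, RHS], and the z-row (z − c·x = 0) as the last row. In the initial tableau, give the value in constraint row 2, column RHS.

The RHS of constraint 2 is b_2 = 8.

8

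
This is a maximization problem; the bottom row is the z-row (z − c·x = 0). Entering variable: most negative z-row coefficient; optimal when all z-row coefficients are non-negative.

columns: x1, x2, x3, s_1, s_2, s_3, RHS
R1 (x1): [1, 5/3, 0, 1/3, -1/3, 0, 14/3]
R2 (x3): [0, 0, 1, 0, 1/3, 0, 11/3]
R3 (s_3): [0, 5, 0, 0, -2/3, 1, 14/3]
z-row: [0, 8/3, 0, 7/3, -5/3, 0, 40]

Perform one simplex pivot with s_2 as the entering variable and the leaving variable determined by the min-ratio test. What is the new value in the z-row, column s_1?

Ratio test on column s_2 — row 1: entry -1/3 ≤ 0; row 2: (11/3)/(1/3) = 11; row 3: entry -2/3 ≤ 0. Minimum is 11 at row 2 (x3 leaves); pivot element 1/3.
Divide row 2 by 1/3; eliminate column s_2 from the other rows.
z-row update in column s_1: 7/3 − (-5/3)·0 = 7/3.

7/3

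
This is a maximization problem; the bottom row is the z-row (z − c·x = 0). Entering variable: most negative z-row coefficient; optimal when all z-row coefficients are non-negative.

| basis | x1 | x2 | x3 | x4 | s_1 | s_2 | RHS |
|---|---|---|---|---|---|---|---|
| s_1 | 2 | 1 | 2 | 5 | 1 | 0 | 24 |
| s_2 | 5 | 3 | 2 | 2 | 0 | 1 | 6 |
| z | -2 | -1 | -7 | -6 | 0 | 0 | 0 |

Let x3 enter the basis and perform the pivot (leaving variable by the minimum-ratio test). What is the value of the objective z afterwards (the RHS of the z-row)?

21

Ratio test on column x3 — row 1: 24/2 = 12; row 2: 6/2 = 3. Minimum is 3 at row 2 (s_2 leaves); pivot element 2.
Pivot on row 2; the z-row RHS becomes 0 − (-7)·3 = 21.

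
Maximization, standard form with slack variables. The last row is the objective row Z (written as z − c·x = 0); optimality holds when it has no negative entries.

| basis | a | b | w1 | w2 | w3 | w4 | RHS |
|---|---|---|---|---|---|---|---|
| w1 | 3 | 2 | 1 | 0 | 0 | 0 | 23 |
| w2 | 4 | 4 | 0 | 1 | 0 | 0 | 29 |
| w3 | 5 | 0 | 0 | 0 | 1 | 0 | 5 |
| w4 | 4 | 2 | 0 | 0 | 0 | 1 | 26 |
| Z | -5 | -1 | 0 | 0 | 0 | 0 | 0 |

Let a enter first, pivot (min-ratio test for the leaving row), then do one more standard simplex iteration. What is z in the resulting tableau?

Ratio test on column a — row 1: 23/3 = 23/3; row 2: 29/4 = 29/4; row 3: 5/5 = 1; row 4: 26/4 = 13/2. Minimum is 1 at row 3 (w3 leaves); pivot element 5.
Pivot on row 3; the Z-row RHS becomes 0 − (-5)·1 = 5.
Next entering variable (most negative Z-row entry -1): b.
Ratio test on column b — row 1: 20/2 = 10; row 2: 25/4 = 25/4; row 3: entry 0 ≤ 0; row 4: 22/2 = 11. Minimum is 25/4 at row 2 (w2 leaves); pivot element 4.
After the second pivot the Z-row RHS is 5 − (-1)·(25/4) = 45/4.

45/4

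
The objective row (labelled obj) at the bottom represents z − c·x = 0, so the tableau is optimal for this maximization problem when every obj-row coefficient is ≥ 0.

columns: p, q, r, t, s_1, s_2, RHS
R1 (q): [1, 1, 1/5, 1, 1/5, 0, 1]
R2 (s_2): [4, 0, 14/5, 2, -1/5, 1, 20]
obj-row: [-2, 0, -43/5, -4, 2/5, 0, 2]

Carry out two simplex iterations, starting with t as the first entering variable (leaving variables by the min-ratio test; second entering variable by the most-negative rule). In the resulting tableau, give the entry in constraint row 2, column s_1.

Ratio test on column t — row 1: 1/1 = 1; row 2: 20/2 = 10. Minimum is 1 at row 1 (q leaves); pivot element 1.
Divide row 1 by 1; eliminate column t from the other rows.
Second iteration: most negative obj-row entry is -39/5 in column r, so r enters.
Ratio test on column r — row 1: 1/(1/5) = 5; row 2: 18/(12/5) = 15/2. Minimum is 5 at row 1 (t leaves); pivot element 1/5.
Divide row 1 by 1/5; eliminate column r from the other rows.
After both pivots, the entry at constraint row 2, column s_1 is -3.

-3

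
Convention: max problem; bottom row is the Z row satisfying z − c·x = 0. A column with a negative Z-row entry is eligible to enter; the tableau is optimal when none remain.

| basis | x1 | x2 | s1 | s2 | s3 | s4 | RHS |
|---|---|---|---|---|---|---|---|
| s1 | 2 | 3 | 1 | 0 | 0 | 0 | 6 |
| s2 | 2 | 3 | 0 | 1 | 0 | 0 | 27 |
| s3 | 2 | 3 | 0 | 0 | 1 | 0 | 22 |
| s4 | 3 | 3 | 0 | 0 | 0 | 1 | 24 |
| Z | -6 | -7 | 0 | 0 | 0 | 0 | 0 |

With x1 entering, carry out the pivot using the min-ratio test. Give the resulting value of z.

18

Ratio test on column x1 — row 1: 6/2 = 3; row 2: 27/2 = 27/2; row 3: 22/2 = 11; row 4: 24/3 = 8. Minimum is 3 at row 1 (s1 leaves); pivot element 2.
Pivot on row 1; the Z-row RHS becomes 0 − (-6)·3 = 18.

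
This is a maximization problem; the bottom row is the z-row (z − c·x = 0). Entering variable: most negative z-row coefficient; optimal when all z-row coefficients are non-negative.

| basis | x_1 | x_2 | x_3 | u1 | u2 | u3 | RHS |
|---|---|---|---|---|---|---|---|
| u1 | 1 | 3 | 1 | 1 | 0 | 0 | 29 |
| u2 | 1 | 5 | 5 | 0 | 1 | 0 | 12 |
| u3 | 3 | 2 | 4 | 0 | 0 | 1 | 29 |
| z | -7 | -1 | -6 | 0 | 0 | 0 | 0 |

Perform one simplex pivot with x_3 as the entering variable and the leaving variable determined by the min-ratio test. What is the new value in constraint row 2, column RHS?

12/5

Ratio test on column x_3 — row 1: 29/1 = 29; row 2: 12/5 = 12/5; row 3: 29/4 = 29/4. Minimum is 12/5 at row 2 (u2 leaves); pivot element 5.
Divide row 2 by 5; eliminate column x_3 from the other rows.
In the new row 2, the RHS entry is the old entry divided by the pivot: 12/5 = 12/5.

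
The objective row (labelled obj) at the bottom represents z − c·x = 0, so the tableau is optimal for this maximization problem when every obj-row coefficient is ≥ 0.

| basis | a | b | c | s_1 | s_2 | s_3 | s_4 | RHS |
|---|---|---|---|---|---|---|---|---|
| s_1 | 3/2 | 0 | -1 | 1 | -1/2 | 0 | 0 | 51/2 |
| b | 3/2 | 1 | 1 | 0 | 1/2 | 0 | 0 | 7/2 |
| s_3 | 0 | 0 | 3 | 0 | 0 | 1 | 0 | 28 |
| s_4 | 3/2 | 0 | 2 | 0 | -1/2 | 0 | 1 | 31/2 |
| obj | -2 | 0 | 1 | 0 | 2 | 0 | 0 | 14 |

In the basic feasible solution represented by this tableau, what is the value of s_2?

s_2 is not in the basis, so in the current basic feasible solution s_2 = 0.

0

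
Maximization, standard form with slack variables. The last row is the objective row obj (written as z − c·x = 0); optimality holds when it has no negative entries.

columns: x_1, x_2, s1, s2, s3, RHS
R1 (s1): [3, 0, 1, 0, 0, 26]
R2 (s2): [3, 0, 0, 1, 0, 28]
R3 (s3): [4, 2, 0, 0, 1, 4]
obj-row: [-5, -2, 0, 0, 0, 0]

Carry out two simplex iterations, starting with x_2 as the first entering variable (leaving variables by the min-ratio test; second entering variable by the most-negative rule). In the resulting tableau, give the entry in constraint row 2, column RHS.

25

Ratio test on column x_2 — row 1: entry 0 ≤ 0; row 2: entry 0 ≤ 0; row 3: 4/2 = 2. Minimum is 2 at row 3 (s3 leaves); pivot element 2.
Divide row 3 by 2; eliminate column x_2 from the other rows.
Second iteration: most negative obj-row entry is -1 in column x_1, so x_1 enters.
Ratio test on column x_1 — row 1: 26/3 = 26/3; row 2: 28/3 = 28/3; row 3: 2/2 = 1. Minimum is 1 at row 3 (x_2 leaves); pivot element 2.
Divide row 3 by 2; eliminate column x_1 from the other rows.
After both pivots, the entry at constraint row 2, column RHS is 25.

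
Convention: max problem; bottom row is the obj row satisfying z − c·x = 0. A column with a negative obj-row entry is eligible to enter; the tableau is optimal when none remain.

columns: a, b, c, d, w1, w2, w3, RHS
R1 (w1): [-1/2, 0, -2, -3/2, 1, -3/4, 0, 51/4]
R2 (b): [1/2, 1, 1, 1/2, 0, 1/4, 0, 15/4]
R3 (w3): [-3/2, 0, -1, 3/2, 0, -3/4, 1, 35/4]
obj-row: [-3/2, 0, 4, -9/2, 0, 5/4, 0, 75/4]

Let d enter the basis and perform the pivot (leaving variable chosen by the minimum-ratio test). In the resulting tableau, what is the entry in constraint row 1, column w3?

1

Ratio test on column d — row 1: entry -3/2 ≤ 0; row 2: (15/4)/(1/2) = 15/2; row 3: (35/4)/(3/2) = 35/6. Minimum is 35/6 at row 3 (w3 leaves); pivot element 3/2.
Divide row 3 by 3/2; eliminate column d from the other rows.
Row 1 update in column w3: 0 − (-3/2)·(2/3) = 1.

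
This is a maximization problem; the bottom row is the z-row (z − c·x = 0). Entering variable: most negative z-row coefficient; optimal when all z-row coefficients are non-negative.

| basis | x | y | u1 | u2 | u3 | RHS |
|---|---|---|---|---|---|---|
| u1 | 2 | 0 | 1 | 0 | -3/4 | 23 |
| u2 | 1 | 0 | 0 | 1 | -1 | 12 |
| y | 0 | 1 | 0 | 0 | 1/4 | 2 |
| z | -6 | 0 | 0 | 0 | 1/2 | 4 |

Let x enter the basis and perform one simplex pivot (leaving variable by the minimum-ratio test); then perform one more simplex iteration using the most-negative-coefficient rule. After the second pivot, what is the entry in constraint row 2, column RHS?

Ratio test on column x — row 1: 23/2 = 23/2; row 2: 12/1 = 12; row 3: entry 0 ≤ 0. Minimum is 23/2 at row 1 (u1 leaves); pivot element 2.
Divide row 1 by 2; eliminate column x from the other rows.
Second iteration: most negative z-row entry is -7/4 in column u3, so u3 enters.
Ratio test on column u3 — row 1: entry -3/8 ≤ 0; row 2: entry -5/8 ≤ 0; row 3: 2/(1/4) = 8. Minimum is 8 at row 3 (y leaves); pivot element 1/4.
Divide row 3 by 1/4; eliminate column u3 from the other rows.
After both pivots, the entry at constraint row 2, column RHS is 11/2.

11/2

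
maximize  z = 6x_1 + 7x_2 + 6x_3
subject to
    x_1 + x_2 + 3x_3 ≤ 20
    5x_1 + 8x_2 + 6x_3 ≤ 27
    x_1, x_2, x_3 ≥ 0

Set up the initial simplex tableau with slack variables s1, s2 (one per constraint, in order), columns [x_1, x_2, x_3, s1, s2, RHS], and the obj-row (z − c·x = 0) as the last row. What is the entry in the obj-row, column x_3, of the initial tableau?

The obj-row carries the negated objective coefficients: the x_3 entry is -6.

-6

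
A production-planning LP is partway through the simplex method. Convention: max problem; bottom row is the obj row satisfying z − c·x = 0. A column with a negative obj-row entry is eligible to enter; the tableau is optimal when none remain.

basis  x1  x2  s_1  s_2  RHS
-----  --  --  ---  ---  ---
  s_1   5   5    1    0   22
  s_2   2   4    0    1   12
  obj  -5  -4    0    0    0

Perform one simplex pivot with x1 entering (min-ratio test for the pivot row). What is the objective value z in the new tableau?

22

Ratio test on column x1 — row 1: 22/5 = 22/5; row 2: 12/2 = 6. Minimum is 22/5 at row 1 (s_1 leaves); pivot element 5.
Pivot on row 1; the obj-row RHS becomes 0 − (-5)·(22/5) = 22.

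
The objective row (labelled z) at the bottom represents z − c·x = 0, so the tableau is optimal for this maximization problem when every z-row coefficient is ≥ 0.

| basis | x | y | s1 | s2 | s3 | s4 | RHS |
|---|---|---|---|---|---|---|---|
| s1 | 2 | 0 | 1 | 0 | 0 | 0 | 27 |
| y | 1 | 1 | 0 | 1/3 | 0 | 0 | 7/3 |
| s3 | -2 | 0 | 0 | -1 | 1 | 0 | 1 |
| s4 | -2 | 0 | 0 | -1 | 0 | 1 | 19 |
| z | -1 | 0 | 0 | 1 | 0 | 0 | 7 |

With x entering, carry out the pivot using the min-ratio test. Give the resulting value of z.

28/3

Ratio test on column x — row 1: 27/2 = 27/2; row 2: (7/3)/1 = 7/3; row 3: entry -2 ≤ 0; row 4: entry -2 ≤ 0. Minimum is 7/3 at row 2 (y leaves); pivot element 1.
Pivot on row 2; the z-row RHS becomes 7 − (-1)·(7/3) = 28/3.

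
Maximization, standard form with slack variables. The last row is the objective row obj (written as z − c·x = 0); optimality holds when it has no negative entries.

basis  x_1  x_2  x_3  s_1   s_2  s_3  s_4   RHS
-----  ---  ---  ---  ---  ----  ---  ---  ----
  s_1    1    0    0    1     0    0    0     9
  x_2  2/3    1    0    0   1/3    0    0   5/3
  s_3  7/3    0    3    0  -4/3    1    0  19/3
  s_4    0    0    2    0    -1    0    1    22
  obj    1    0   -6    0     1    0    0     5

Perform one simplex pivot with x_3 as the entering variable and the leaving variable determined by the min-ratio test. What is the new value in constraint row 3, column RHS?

19/9

Ratio test on column x_3 — row 1: entry 0 ≤ 0; row 2: entry 0 ≤ 0; row 3: (19/3)/3 = 19/9; row 4: 22/2 = 11. Minimum is 19/9 at row 3 (s_3 leaves); pivot element 3.
Divide row 3 by 3; eliminate column x_3 from the other rows.
In the new row 3, the RHS entry is the old entry divided by the pivot: (19/3)/3 = 19/9.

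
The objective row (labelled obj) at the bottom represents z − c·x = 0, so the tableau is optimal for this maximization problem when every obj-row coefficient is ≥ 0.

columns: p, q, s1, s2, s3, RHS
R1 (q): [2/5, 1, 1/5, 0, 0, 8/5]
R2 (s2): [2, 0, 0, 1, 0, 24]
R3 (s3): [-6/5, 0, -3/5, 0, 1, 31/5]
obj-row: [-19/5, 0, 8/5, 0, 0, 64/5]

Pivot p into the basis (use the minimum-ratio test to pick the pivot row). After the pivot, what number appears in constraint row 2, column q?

-5

Ratio test on column p — row 1: (8/5)/(2/5) = 4; row 2: 24/2 = 12; row 3: entry -6/5 ≤ 0. Minimum is 4 at row 1 (q leaves); pivot element 2/5.
Divide row 1 by 2/5; eliminate column p from the other rows.
Row 2 update in column q: 0 − 2·(5/2) = -5.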